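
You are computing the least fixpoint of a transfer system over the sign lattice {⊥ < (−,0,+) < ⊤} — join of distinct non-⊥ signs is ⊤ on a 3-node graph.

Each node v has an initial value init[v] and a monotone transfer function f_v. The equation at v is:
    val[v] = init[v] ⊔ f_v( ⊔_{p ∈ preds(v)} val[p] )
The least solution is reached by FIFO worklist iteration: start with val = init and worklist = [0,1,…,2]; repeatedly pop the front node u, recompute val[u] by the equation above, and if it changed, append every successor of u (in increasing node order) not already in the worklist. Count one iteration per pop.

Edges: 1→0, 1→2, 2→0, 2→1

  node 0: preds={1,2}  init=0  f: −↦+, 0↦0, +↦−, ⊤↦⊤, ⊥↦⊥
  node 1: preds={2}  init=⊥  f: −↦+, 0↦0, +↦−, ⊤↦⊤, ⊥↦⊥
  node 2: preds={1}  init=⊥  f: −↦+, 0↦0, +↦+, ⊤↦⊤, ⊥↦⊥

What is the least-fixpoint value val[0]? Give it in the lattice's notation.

0

Worklist (3 pops):
  #1 pop 0: in=⊥ → 0 (no change)
  #2 pop 1: in=⊥ → ⊥ (no change)
  #3 pop 2: in=⊥ → ⊥ (no change)

Fixpoint:
  val[0] = 0
  val[1] = ⊥
  val[2] = ⊥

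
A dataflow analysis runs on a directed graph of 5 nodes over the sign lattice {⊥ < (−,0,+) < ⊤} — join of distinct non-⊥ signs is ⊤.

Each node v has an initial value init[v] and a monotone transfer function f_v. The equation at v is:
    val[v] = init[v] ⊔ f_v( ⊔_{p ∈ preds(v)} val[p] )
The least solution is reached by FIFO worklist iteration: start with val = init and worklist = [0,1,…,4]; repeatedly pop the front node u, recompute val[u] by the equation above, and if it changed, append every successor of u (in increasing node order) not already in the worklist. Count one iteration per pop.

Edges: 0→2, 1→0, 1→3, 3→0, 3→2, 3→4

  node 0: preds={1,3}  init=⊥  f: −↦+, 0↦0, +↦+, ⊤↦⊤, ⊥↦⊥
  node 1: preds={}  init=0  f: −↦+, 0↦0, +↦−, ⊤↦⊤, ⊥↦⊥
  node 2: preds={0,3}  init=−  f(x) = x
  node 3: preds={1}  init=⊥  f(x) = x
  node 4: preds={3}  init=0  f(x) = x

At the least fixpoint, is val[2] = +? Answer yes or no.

no

Iteration log — 7 steps:
  step 1. node 0  ⊔preds=0  new=0  old=⊥  +wl: 
  step 2. node 1  ⊔preds=⊥  new=0  stable
  step 3. node 2  ⊔preds=0  new=⊤  old=−  +wl: 
  step 4. node 3  ⊔preds=0  new=0  old=⊥  +wl: 0,2
  step 5. node 4  ⊔preds=0  new=0  stable
  step 6. node 0  ⊔preds=0  new=0  stable
  step 7. node 2  ⊔preds=0  new=⊤  stable

Least fixpoint reached:
  node 0: 0
  node 1: 0
  node 2: ⊤
  node 3: 0
  node 4: 0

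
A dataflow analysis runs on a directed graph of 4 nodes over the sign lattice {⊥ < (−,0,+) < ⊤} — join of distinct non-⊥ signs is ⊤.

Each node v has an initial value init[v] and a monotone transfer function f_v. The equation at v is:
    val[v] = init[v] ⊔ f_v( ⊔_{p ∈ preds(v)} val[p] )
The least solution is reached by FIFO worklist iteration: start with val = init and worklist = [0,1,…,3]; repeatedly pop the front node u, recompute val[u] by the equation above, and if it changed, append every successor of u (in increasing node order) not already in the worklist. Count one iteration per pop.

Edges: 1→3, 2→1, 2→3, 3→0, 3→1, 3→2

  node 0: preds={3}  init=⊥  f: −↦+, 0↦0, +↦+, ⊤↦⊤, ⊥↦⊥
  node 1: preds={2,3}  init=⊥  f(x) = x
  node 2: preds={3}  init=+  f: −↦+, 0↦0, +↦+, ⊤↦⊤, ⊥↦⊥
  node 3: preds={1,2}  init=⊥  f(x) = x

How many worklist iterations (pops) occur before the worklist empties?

Iteration log — 7 steps:
  step 1. node 0  ⊔preds=⊥  new=⊥  stable
  step 2. node 1  ⊔preds=+  new=+  old=⊥  +wl: 
  step 3. node 2  ⊔preds=⊥  new=+  stable
  step 4. node 3  ⊔preds=+  new=+  old=⊥  +wl: 0,1,2
  step 5. node 0  ⊔preds=+  new=+  old=⊥  +wl: 
  step 6. node 1  ⊔preds=+  new=+  stable
  step 7. node 2  ⊔preds=+  new=+  stable

Least fixpoint reached:
  node 0: +
  node 1: +
  node 2: +
  node 3: +

7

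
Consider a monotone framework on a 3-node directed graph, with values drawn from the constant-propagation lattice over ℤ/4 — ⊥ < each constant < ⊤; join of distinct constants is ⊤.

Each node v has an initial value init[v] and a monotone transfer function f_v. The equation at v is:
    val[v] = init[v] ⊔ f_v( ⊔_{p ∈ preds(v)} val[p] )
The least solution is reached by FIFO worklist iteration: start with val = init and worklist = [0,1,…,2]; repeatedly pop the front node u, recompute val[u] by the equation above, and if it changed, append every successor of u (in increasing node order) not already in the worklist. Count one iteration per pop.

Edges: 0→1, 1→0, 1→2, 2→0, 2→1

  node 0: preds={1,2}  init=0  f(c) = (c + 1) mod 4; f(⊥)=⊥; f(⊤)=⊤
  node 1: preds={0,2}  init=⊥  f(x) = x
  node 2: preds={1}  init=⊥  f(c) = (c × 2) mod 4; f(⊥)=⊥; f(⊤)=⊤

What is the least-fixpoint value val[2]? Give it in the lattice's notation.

⊤

Trace (9 dequeues):
  [1] u=0 | in ⊥ | out 0 | ==
  [2] u=1 | in 0 | out 0 | prev ⊥ | push {0}
  [3] u=2 | in 0 | out 0 | prev ⊥ | push {1}
  [4] u=0 | in 0 | out ⊤ | prev 0 | push {}
  [5] u=1 | in ⊤ | out ⊤ | prev 0 | push {0,2}
  [6] u=0 | in ⊤ | out ⊤ | ==
  [7] u=2 | in ⊤ | out ⊤ | prev 0 | push {0,1}
  [8] u=0 | in ⊤ | out ⊤ | ==
  [9] u=1 | in ⊤ | out ⊤ | ==

Converged values:
  [0] ⊤
  [1] ⊤
  [2] ⊤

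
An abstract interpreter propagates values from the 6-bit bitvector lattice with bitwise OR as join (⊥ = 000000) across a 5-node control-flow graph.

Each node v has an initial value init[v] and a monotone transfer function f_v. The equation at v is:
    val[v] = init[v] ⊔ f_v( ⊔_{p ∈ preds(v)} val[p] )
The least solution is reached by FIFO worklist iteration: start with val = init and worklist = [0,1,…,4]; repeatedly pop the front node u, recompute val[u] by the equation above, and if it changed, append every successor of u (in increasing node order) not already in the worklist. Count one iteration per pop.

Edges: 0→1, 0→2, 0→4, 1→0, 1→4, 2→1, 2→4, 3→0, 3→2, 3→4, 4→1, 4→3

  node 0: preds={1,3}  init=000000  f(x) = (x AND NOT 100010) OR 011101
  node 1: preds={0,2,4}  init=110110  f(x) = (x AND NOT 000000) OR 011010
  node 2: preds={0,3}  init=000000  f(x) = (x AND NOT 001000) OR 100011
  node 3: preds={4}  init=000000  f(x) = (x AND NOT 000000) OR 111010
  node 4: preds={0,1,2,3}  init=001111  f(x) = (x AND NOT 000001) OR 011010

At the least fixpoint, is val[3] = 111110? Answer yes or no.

Trace (9 dequeues):
  [1] u=0 | in 110110 | out 011101 | prev 000000 | push {}
  [2] u=1 | in 011111 | out 111111 | prev 110110 | push {0}
  [3] u=2 | in 011101 | out 110111 | prev 000000 | push {1}
  [4] u=3 | in 001111 | out 111111 | prev 000000 | push {2}
  [5] u=4 | in 111111 | out 111111 | prev 001111 | push {3}
  [6] u=0 | in 111111 | out 011101 | ==
  [7] u=1 | in 111111 | out 111111 | ==
  [8] u=2 | in 111111 | out 110111 | ==
  [9] u=3 | in 111111 | out 111111 | ==

Converged values:
  [0] 011101
  [1] 111111
  [2] 110111
  [3] 111111
  [4] 111111

no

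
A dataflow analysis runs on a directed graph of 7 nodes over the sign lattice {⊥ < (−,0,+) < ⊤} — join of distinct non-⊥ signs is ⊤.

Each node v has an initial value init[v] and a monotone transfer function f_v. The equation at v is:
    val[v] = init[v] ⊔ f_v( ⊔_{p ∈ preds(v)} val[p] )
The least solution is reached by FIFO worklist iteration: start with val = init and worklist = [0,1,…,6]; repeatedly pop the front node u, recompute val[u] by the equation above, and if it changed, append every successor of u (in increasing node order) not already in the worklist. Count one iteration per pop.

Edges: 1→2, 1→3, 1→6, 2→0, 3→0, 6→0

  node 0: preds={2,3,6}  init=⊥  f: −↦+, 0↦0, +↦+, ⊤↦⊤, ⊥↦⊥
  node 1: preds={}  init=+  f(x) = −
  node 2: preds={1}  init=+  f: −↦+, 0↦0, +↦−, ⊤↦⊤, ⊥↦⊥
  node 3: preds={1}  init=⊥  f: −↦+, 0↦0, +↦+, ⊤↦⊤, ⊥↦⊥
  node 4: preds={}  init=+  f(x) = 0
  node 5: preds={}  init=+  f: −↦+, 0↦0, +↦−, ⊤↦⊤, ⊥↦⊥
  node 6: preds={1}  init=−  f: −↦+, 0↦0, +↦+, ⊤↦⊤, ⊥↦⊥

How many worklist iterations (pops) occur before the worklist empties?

Trace (8 dequeues):
  [1] u=0 | in ⊤ | out ⊤ | prev ⊥ | push {}
  [2] u=1 | in ⊥ | out ⊤ | prev + | push {}
  [3] u=2 | in ⊤ | out ⊤ | prev + | push {0}
  [4] u=3 | in ⊤ | out ⊤ | prev ⊥ | push {}
  [5] u=4 | in ⊥ | out ⊤ | prev + | push {}
  [6] u=5 | in ⊥ | out + | ==
  [7] u=6 | in ⊤ | out ⊤ | prev − | push {}
  [8] u=0 | in ⊤ | out ⊤ | ==

Converged values:
  [0] ⊤
  [1] ⊤
  [2] ⊤
  [3] ⊤
  [4] ⊤
  [5] +
  [6] ⊤

8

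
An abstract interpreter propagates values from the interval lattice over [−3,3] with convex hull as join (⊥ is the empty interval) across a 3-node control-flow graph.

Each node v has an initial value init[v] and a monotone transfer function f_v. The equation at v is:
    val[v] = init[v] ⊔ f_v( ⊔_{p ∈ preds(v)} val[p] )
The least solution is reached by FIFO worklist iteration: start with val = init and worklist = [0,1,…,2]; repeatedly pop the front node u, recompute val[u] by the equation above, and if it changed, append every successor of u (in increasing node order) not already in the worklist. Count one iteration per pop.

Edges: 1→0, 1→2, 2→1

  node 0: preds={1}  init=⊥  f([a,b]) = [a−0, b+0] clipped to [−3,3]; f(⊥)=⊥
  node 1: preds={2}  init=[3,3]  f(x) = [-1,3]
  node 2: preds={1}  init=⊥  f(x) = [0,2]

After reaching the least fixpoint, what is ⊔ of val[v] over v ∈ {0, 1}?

Trace (5 dequeues):
  [1] u=0 | in [3,3] | out [3,3] | prev ⊥ | push {}
  [2] u=1 | in ⊥ | out [-1,3] | prev [3,3] | push {0}
  [3] u=2 | in [-1,3] | out [0,2] | prev ⊥ | push {1}
  [4] u=0 | in [-1,3] | out [-1,3] | prev [3,3] | push {}
  [5] u=1 | in [0,2] | out [-1,3] | ==

Converged values:
  [0] [-1,3]
  [1] [-1,3]
  [2] [0,2]

[-1,3]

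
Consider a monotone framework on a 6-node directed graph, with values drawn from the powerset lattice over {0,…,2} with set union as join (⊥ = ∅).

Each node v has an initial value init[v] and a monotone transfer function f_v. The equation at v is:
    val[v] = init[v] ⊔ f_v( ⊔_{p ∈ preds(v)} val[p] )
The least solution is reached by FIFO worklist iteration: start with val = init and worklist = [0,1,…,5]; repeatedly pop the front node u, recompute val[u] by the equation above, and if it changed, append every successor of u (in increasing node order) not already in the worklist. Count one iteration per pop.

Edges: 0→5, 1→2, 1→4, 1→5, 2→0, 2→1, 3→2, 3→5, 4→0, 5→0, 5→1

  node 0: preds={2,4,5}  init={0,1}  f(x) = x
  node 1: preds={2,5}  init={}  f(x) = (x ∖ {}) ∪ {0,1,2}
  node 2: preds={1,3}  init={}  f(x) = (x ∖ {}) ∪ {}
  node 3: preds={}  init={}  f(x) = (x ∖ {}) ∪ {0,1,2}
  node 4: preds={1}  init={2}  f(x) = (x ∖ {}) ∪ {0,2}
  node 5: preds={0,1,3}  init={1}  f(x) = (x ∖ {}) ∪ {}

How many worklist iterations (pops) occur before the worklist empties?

9

Worklist (9 pops):
  #1 pop 0: in={1,2} → {0,1,2} (was {0,1}); enqueue []
  #2 pop 1: in={1} → {0,1,2} (was {}); enqueue []
  #3 pop 2: in={0,1,2} → {0,1,2} (was {}); enqueue [0,1]
  #4 pop 3: in={} → {0,1,2} (was {}); enqueue [2]
  #5 pop 4: in={0,1,2} → {0,1,2} (was {2}); enqueue []
  #6 pop 5: in={0,1,2} → {0,1,2} (was {1}); enqueue []
  #7 pop 0: in={0,1,2} → {0,1,2} (no change)
  #8 pop 1: in={0,1,2} → {0,1,2} (no change)
  #9 pop 2: in={0,1,2} → {0,1,2} (no change)

Fixpoint:
  val[0] = {0,1,2}
  val[1] = {0,1,2}
  val[2] = {0,1,2}
  val[3] = {0,1,2}
  val[4] = {0,1,2}
  val[5] = {0,1,2}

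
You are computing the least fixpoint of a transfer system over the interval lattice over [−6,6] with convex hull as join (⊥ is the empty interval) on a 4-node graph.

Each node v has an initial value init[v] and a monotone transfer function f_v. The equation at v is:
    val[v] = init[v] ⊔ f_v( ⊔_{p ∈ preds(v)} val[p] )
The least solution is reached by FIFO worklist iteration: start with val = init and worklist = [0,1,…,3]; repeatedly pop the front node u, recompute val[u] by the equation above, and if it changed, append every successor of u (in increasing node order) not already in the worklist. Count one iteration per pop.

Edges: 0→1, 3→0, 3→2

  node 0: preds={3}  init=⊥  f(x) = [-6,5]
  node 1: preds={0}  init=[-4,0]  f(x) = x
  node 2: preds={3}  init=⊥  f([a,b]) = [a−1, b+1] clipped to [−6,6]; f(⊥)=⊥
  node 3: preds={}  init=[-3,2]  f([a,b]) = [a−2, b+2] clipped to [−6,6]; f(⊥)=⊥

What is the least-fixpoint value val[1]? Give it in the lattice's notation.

[-6,5]

Trace (4 dequeues):
  [1] u=0 | in [-3,2] | out [-6,5] | prev ⊥ | push {}
  [2] u=1 | in [-6,5] | out [-6,5] | prev [-4,0] | push {}
  [3] u=2 | in [-3,2] | out [-4,3] | prev ⊥ | push {}
  [4] u=3 | in ⊥ | out [-3,2] | ==

Converged values:
  [0] [-6,5]
  [1] [-6,5]
  [2] [-4,3]
  [3] [-3,2]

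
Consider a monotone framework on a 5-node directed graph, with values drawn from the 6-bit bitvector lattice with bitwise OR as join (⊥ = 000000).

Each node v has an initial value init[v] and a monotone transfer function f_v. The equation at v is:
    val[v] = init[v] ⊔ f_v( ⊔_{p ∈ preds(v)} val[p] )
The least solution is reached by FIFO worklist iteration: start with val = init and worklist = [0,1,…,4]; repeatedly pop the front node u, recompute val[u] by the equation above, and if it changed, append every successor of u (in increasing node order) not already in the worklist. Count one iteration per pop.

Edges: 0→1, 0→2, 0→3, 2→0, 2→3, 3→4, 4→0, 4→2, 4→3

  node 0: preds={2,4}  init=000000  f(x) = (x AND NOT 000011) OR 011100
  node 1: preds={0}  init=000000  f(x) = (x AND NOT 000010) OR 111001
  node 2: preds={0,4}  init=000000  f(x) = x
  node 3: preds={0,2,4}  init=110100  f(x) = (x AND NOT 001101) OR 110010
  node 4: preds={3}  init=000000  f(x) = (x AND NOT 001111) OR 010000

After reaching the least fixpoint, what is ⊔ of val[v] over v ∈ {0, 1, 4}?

Trace (10 dequeues):
  [1] u=0 | in 000000 | out 011100 | prev 000000 | push {}
  [2] u=1 | in 011100 | out 111101 | prev 000000 | push {}
  [3] u=2 | in 011100 | out 011100 | prev 000000 | push {0}
  [4] u=3 | in 011100 | out 110110 | prev 110100 | push {}
  [5] u=4 | in 110110 | out 110000 | prev 000000 | push {2,3}
  [6] u=0 | in 111100 | out 111100 | prev 011100 | push {1}
  [7] u=2 | in 111100 | out 111100 | prev 011100 | push {0}
  [8] u=3 | in 111100 | out 110110 | ==
  [9] u=1 | in 111100 | out 111101 | ==
  [10] u=0 | in 111100 | out 111100 | ==

Converged values:
  [0] 111100
  [1] 111101
  [2] 111100
  [3] 110110
  [4] 110000

111101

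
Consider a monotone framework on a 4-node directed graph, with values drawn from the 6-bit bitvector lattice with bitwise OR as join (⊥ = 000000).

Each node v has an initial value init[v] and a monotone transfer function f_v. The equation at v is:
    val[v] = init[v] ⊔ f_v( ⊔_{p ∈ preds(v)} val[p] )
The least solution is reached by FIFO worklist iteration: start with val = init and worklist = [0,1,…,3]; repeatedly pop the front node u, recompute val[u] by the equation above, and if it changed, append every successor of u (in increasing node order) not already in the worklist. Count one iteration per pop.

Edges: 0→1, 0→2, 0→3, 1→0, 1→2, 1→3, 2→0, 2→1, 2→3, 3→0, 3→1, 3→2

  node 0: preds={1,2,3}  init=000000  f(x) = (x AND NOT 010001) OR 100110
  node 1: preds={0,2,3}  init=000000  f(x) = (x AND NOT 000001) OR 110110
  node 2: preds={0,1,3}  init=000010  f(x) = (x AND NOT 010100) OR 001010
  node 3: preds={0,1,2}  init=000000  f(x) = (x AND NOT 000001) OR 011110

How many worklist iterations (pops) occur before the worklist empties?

Worklist (9 pops):
  #1 pop 0: in=000010 → 100110 (was 000000); enqueue []
  #2 pop 1: in=100110 → 110110 (was 000000); enqueue [0]
  #3 pop 2: in=110110 → 101010 (was 000010); enqueue [1]
  #4 pop 3: in=111110 → 111110 (was 000000); enqueue [2]
  #5 pop 0: in=111110 → 101110 (was 100110); enqueue [3]
  #6 pop 1: in=111110 → 111110 (was 110110); enqueue [0]
  #7 pop 2: in=111110 → 101010 (no change)
  #8 pop 3: in=111110 → 111110 (no change)
  #9 pop 0: in=111110 → 101110 (no change)

Fixpoint:
  val[0] = 101110
  val[1] = 111110
  val[2] = 101010
  val[3] = 111110

9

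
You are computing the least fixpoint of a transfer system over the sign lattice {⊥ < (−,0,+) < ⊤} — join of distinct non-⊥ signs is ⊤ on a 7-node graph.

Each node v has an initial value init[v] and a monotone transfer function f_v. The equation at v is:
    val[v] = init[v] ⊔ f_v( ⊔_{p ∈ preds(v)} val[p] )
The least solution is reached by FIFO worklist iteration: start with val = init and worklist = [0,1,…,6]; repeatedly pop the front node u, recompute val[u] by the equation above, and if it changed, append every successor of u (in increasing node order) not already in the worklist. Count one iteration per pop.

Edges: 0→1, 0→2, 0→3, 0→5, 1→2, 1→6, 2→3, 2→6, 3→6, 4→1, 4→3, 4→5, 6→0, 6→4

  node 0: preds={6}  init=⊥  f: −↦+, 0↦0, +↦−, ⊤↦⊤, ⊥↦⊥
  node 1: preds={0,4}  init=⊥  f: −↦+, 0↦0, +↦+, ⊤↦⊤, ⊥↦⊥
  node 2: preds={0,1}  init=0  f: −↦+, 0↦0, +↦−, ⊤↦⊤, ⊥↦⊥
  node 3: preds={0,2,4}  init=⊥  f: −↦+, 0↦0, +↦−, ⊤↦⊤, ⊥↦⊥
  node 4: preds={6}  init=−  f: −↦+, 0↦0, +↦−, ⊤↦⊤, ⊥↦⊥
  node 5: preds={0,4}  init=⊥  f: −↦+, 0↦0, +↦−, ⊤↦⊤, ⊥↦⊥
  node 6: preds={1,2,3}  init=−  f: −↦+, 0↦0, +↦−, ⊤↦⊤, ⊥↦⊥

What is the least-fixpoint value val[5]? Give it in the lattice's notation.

Worklist (15 pops):
  #1 pop 0: in=− → + (was ⊥); enqueue []
  #2 pop 1: in=⊤ → ⊤ (was ⊥); enqueue []
  #3 pop 2: in=⊤ → ⊤ (was 0); enqueue []
  #4 pop 3: in=⊤ → ⊤ (was ⊥); enqueue []
  #5 pop 4: in=− → ⊤ (was −); enqueue [1,3]
  #6 pop 5: in=⊤ → ⊤ (was ⊥); enqueue []
  #7 pop 6: in=⊤ → ⊤ (was −); enqueue [0,4]
  #8 pop 1: in=⊤ → ⊤ (no change)
  #9 pop 3: in=⊤ → ⊤ (no change)
  #10 pop 0: in=⊤ → ⊤ (was +); enqueue [1,2,3,5]
  #11 pop 4: in=⊤ → ⊤ (no change)
  #12 pop 1: in=⊤ → ⊤ (no change)
  #13 pop 2: in=⊤ → ⊤ (no change)
  #14 pop 3: in=⊤ → ⊤ (no change)
  #15 pop 5: in=⊤ → ⊤ (no change)

Fixpoint:
  val[0] = ⊤
  val[1] = ⊤
  val[2] = ⊤
  val[3] = ⊤
  val[4] = ⊤
  val[5] = ⊤
  val[6] = ⊤

⊤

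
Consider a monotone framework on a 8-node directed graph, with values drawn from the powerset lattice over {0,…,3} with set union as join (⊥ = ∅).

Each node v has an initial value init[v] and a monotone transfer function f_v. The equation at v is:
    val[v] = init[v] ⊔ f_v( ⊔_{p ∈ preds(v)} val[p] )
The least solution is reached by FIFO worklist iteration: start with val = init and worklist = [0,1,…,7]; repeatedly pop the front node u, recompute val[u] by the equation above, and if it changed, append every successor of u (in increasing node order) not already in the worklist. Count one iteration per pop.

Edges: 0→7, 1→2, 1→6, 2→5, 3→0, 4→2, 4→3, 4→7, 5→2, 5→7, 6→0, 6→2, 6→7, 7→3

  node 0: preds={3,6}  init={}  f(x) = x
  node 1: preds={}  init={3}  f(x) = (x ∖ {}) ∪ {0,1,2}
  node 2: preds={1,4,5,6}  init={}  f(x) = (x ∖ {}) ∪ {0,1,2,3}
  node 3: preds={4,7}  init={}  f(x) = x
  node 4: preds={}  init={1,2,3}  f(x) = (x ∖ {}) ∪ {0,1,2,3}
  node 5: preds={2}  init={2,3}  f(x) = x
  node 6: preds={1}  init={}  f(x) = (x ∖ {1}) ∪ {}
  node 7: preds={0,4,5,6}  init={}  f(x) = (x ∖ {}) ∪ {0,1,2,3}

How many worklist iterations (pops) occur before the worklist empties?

Iteration log — 13 steps:
  step 1. node 0  ⊔preds={}  new={}  stable
  step 2. node 1  ⊔preds={}  new={0,1,2,3}  old={3}  +wl: 
  step 3. node 2  ⊔preds={0,1,2,3}  new={0,1,2,3}  old={}  +wl: 
  step 4. node 3  ⊔preds={1,2,3}  new={1,2,3}  old={}  +wl: 0
  step 5. node 4  ⊔preds={}  new={0,1,2,3}  old={1,2,3}  +wl: 2,3
  step 6. node 5  ⊔preds={0,1,2,3}  new={0,1,2,3}  old={2,3}  +wl: 
  step 7. node 6  ⊔preds={0,1,2,3}  new={0,2,3}  old={}  +wl: 
  step 8. node 7  ⊔preds={0,1,2,3}  new={0,1,2,3}  old={}  +wl: 
  step 9. node 0  ⊔preds={0,1,2,3}  new={0,1,2,3}  old={}  +wl: 7
  step 10. node 2  ⊔preds={0,1,2,3}  new={0,1,2,3}  stable
  step 11. node 3  ⊔preds={0,1,2,3}  new={0,1,2,3}  old={1,2,3}  +wl: 0
  step 12. node 7  ⊔preds={0,1,2,3}  new={0,1,2,3}  stable
  step 13. node 0  ⊔preds={0,1,2,3}  new={0,1,2,3}  stable

Least fixpoint reached:
  node 0: {0,1,2,3}
  node 1: {0,1,2,3}
  node 2: {0,1,2,3}
  node 3: {0,1,2,3}
  node 4: {0,1,2,3}
  node 5: {0,1,2,3}
  node 6: {0,2,3}
  node 7: {0,1,2,3}

13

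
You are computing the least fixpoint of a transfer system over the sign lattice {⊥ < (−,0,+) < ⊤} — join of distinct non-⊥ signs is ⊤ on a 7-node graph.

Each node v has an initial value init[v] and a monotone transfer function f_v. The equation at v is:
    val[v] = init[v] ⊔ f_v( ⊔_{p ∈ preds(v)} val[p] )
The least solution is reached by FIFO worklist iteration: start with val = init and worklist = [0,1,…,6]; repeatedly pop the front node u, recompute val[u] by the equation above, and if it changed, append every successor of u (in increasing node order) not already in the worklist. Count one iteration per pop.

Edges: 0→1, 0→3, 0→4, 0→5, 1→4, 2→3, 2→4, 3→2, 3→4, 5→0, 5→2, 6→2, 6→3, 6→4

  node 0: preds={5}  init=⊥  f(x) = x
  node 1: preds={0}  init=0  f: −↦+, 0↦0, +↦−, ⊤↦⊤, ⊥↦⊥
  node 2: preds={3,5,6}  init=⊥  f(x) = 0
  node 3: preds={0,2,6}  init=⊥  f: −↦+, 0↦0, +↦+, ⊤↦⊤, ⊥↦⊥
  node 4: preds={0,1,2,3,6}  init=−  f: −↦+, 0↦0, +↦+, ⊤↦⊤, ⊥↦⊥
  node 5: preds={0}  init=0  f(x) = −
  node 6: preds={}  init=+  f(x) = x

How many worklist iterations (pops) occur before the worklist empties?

Iteration log — 13 steps:
  step 1. node 0  ⊔preds=0  new=0  old=⊥  +wl: 
  step 2. node 1  ⊔preds=0  new=0  stable
  step 3. node 2  ⊔preds=⊤  new=0  old=⊥  +wl: 
  step 4. node 3  ⊔preds=⊤  new=⊤  old=⊥  +wl: 2
  step 5. node 4  ⊔preds=⊤  new=⊤  old=−  +wl: 
  step 6. node 5  ⊔preds=0  new=⊤  old=0  +wl: 0
  step 7. node 6  ⊔preds=⊥  new=+  stable
  step 8. node 2  ⊔preds=⊤  new=0  stable
  step 9. node 0  ⊔preds=⊤  new=⊤  old=0  +wl: 1,3,4,5
  step 10. node 1  ⊔preds=⊤  new=⊤  old=0  +wl: 
  step 11. node 3  ⊔preds=⊤  new=⊤  stable
  step 12. node 4  ⊔preds=⊤  new=⊤  stable
  step 13. node 5  ⊔preds=⊤  new=⊤  stable

Least fixpoint reached:
  node 0: ⊤
  node 1: ⊤
  node 2: 0
  node 3: ⊤
  node 4: ⊤
  node 5: ⊤
  node 6: +

13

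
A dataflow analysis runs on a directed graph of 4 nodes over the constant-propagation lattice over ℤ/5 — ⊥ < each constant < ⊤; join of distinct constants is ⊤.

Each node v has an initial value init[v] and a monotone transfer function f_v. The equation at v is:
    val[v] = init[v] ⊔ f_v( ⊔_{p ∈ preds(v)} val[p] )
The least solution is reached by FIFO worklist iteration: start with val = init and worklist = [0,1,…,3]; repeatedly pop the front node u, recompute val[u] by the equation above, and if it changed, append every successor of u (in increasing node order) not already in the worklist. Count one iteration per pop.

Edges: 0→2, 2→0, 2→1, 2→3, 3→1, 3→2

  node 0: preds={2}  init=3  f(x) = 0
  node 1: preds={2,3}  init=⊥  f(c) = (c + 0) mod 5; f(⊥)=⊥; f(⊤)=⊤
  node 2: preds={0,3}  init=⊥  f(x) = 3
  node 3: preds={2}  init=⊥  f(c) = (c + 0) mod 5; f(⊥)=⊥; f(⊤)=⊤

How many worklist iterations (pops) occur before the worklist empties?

7

Trace (7 dequeues):
  [1] u=0 | in ⊥ | out ⊤ | prev 3 | push {}
  [2] u=1 | in ⊥ | out ⊥ | ==
  [3] u=2 | in ⊤ | out 3 | prev ⊥ | push {0,1}
  [4] u=3 | in 3 | out 3 | prev ⊥ | push {2}
  [5] u=0 | in 3 | out ⊤ | ==
  [6] u=1 | in 3 | out 3 | prev ⊥ | push {}
  [7] u=2 | in ⊤ | out 3 | ==

Converged values:
  [0] ⊤
  [1] 3
  [2] 3
  [3] 3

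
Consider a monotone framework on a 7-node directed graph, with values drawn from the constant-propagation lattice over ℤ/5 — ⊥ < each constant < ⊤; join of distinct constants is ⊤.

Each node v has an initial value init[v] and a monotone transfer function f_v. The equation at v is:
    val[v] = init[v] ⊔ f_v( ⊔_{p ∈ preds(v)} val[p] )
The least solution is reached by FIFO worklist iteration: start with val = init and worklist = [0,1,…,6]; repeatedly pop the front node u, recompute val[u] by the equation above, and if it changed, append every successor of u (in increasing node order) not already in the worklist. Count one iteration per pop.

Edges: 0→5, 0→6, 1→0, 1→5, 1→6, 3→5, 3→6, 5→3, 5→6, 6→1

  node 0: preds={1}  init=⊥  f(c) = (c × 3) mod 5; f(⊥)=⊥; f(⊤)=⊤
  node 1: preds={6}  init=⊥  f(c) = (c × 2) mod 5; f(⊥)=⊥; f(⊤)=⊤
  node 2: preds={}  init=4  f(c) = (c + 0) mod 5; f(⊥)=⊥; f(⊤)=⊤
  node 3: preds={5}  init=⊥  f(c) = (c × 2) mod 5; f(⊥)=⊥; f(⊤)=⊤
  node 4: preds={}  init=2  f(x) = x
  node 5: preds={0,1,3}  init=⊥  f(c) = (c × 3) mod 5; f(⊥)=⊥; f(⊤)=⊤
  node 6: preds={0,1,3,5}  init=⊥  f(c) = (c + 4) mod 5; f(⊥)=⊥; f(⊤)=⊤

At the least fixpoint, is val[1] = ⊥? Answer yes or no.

Iteration log — 7 steps:
  step 1. node 0  ⊔preds=⊥  new=⊥  stable
  step 2. node 1  ⊔preds=⊥  new=⊥  stable
  step 3. node 2  ⊔preds=⊥  new=4  stable
  step 4. node 3  ⊔preds=⊥  new=⊥  stable
  step 5. node 4  ⊔preds=⊥  new=2  stable
  step 6. node 5  ⊔preds=⊥  new=⊥  stable
  step 7. node 6  ⊔preds=⊥  new=⊥  stable

Least fixpoint reached:
  node 0: ⊥
  node 1: ⊥
  node 2: 4
  node 3: ⊥
  node 4: 2
  node 5: ⊥
  node 6: ⊥

yes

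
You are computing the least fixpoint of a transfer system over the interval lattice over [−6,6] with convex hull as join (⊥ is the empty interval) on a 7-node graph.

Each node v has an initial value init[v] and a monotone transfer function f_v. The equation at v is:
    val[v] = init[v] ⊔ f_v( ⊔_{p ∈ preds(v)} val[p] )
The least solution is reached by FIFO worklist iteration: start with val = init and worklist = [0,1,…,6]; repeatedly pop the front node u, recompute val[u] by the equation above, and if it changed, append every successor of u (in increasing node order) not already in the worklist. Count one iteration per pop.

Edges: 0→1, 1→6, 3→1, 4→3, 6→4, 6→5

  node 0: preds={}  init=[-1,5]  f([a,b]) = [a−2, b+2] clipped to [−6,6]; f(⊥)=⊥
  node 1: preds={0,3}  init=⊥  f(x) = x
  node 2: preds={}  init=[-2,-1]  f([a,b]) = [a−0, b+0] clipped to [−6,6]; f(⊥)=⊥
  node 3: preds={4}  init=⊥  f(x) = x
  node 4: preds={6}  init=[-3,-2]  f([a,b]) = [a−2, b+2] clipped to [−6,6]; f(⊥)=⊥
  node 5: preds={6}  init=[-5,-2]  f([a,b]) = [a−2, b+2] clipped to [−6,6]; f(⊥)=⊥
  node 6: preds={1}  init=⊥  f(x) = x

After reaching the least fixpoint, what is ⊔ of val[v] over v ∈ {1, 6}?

Trace (28 dequeues):
  [1] u=0 | in ⊥ | out [-1,5] | ==
  [2] u=1 | in [-1,5] | out [-1,5] | prev ⊥ | push {}
  [3] u=2 | in ⊥ | out [-2,-1] | ==
  [4] u=3 | in [-3,-2] | out [-3,-2] | prev ⊥ | push {1}
  [5] u=4 | in ⊥ | out [-3,-2] | ==
  [6] u=5 | in ⊥ | out [-5,-2] | ==
  [7] u=6 | in [-1,5] | out [-1,5] | prev ⊥ | push {4,5}
  [8] u=1 | in [-3,5] | out [-3,5] | prev [-1,5] | push {6}
  [9] u=4 | in [-1,5] | out [-3,6] | prev [-3,-2] | push {3}
  [10] u=5 | in [-1,5] | out [-5,6] | prev [-5,-2] | push {}
  [11] u=6 | in [-3,5] | out [-3,5] | prev [-1,5] | push {4,5}
  [12] u=3 | in [-3,6] | out [-3,6] | prev [-3,-2] | push {1}
  [13] u=4 | in [-3,5] | out [-5,6] | prev [-3,6] | push {3}
  [14] u=5 | in [-3,5] | out [-5,6] | ==
  [15] u=1 | in [-3,6] | out [-3,6] | prev [-3,5] | push {6}
  [16] u=3 | in [-5,6] | out [-5,6] | prev [-3,6] | push {1}
  [17] u=6 | in [-3,6] | out [-3,6] | prev [-3,5] | push {4,5}
  [18] u=1 | in [-5,6] | out [-5,6] | prev [-3,6] | push {6}
  [19] u=4 | in [-3,6] | out [-5,6] | ==
  [20] u=5 | in [-3,6] | out [-5,6] | ==
  [21] u=6 | in [-5,6] | out [-5,6] | prev [-3,6] | push {4,5}
  [22] u=4 | in [-5,6] | out [-6,6] | prev [-5,6] | push {3}
  [23] u=5 | in [-5,6] | out [-6,6] | prev [-5,6] | push {}
  [24] u=3 | in [-6,6] | out [-6,6] | prev [-5,6] | push {1}
  [25] u=1 | in [-6,6] | out [-6,6] | prev [-5,6] | push {6}
  [26] u=6 | in [-6,6] | out [-6,6] | prev [-5,6] | push {4,5}
  [27] u=4 | in [-6,6] | out [-6,6] | ==
  [28] u=5 | in [-6,6] | out [-6,6] | ==

Converged values:
  [0] [-1,5]
  [1] [-6,6]
  [2] [-2,-1]
  [3] [-6,6]
  [4] [-6,6]
  [5] [-6,6]
  [6] [-6,6]

[-6,6]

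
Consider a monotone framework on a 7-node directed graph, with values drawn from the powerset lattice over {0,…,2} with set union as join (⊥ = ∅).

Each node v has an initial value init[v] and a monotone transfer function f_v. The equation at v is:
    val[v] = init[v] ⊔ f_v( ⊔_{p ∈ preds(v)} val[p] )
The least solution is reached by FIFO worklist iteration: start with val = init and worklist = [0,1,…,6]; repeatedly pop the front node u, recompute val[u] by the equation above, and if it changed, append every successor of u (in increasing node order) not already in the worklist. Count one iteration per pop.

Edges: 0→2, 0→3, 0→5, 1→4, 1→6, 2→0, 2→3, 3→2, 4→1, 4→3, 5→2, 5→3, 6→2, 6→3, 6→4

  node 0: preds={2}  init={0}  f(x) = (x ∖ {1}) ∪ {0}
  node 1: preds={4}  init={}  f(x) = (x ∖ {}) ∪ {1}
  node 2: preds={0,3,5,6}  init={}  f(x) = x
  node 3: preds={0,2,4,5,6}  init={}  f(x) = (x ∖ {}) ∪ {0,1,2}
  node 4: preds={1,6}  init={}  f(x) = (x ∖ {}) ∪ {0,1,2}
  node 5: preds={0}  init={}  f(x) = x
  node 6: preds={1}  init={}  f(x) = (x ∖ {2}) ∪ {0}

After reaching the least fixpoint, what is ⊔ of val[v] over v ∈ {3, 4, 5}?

Trace (19 dequeues):
  [1] u=0 | in {} | out {0} | ==
  [2] u=1 | in {} | out {1} | prev {} | push {}
  [3] u=2 | in {0} | out {0} | prev {} | push {0}
  [4] u=3 | in {0} | out {0,1,2} | prev {} | push {2}
  [5] u=4 | in {1} | out {0,1,2} | prev {} | push {1,3}
  [6] u=5 | in {0} | out {0} | prev {} | push {}
  [7] u=6 | in {1} | out {0,1} | prev {} | push {4}
  [8] u=0 | in {0} | out {0} | ==
  [9] u=2 | in {0,1,2} | out {0,1,2} | prev {0} | push {0}
  [10] u=1 | in {0,1,2} | out {0,1,2} | prev {1} | push {6}
  [11] u=3 | in {0,1,2} | out {0,1,2} | ==
  [12] u=4 | in {0,1,2} | out {0,1,2} | ==
  [13] u=0 | in {0,1,2} | out {0,2} | prev {0} | push {2,3,5}
  [14] u=6 | in {0,1,2} | out {0,1} | ==
  [15] u=2 | in {0,1,2} | out {0,1,2} | ==
  [16] u=3 | in {0,1,2} | out {0,1,2} | ==
  [17] u=5 | in {0,2} | out {0,2} | prev {0} | push {2,3}
  [18] u=2 | in {0,1,2} | out {0,1,2} | ==
  [19] u=3 | in {0,1,2} | out {0,1,2} | ==

Converged values:
  [0] {0,2}
  [1] {0,1,2}
  [2] {0,1,2}
  [3] {0,1,2}
  [4] {0,1,2}
  [5] {0,2}
  [6] {0,1}

{0,1,2}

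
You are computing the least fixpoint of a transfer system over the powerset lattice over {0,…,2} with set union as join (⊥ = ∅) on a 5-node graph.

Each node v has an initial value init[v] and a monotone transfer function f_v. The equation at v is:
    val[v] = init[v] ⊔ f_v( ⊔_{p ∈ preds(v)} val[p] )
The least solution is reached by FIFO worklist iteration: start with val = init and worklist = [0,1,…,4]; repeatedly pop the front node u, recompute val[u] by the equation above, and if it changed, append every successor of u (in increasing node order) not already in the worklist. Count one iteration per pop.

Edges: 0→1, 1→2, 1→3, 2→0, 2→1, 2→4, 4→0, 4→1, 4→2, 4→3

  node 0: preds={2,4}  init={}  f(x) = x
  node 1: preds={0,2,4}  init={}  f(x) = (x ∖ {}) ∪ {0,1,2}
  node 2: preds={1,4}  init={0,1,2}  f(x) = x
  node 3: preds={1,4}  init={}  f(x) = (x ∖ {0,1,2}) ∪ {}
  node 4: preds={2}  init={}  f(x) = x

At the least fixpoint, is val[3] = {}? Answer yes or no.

yes

Iteration log — 9 steps:
  step 1. node 0  ⊔preds={0,1,2}  new={0,1,2}  old={}  +wl: 
  step 2. node 1  ⊔preds={0,1,2}  new={0,1,2}  old={}  +wl: 
  step 3. node 2  ⊔preds={0,1,2}  new={0,1,2}  stable
  step 4. node 3  ⊔preds={0,1,2}  new={}  stable
  step 5. node 4  ⊔preds={0,1,2}  new={0,1,2}  old={}  +wl: 0,1,2,3
  step 6. node 0  ⊔preds={0,1,2}  new={0,1,2}  stable
  step 7. node 1  ⊔preds={0,1,2}  new={0,1,2}  stable
  step 8. node 2  ⊔preds={0,1,2}  new={0,1,2}  stable
  step 9. node 3  ⊔preds={0,1,2}  new={}  stable

Least fixpoint reached:
  node 0: {0,1,2}
  node 1: {0,1,2}
  node 2: {0,1,2}
  node 3: {}
  node 4: {0,1,2}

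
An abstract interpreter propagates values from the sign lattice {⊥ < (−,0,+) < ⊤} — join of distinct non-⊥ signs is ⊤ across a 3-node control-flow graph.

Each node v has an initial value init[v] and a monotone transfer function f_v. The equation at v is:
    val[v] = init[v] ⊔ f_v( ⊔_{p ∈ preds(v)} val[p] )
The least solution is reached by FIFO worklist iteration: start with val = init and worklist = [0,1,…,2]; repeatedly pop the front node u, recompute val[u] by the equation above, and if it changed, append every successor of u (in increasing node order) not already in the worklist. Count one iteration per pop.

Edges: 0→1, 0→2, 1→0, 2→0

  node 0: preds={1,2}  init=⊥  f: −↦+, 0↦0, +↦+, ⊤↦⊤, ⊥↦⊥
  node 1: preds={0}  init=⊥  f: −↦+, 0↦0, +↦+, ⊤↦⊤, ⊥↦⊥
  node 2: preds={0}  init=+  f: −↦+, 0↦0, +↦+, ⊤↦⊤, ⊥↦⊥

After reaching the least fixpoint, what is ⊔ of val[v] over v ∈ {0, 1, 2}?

Worklist (4 pops):
  #1 pop 0: in=+ → + (was ⊥); enqueue []
  #2 pop 1: in=+ → + (was ⊥); enqueue [0]
  #3 pop 2: in=+ → + (no change)
  #4 pop 0: in=+ → + (no change)

Fixpoint:
  val[0] = +
  val[1] = +
  val[2] = +

+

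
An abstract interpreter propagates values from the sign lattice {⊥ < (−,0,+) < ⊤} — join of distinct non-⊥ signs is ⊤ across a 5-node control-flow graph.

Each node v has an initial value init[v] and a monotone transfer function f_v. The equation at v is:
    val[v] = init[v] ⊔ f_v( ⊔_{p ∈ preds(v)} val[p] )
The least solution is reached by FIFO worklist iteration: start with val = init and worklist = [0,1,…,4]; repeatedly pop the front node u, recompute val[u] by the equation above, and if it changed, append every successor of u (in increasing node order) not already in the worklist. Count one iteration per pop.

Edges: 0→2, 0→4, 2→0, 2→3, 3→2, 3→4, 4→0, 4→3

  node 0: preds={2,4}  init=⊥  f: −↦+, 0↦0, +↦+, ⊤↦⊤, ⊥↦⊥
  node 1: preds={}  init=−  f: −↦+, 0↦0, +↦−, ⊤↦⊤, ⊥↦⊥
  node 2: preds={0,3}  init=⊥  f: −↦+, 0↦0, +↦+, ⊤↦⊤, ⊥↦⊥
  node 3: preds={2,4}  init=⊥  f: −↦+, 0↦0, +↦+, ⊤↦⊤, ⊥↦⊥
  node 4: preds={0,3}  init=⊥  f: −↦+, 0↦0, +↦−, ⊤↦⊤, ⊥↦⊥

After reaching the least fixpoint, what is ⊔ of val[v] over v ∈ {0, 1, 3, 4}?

Iteration log — 5 steps:
  step 1. node 0  ⊔preds=⊥  new=⊥  stable
  step 2. node 1  ⊔preds=⊥  new=−  stable
  step 3. node 2  ⊔preds=⊥  new=⊥  stable
  step 4. node 3  ⊔preds=⊥  new=⊥  stable
  step 5. node 4  ⊔preds=⊥  new=⊥  stable

Least fixpoint reached:
  node 0: ⊥
  node 1: −
  node 2: ⊥
  node 3: ⊥
  node 4: ⊥

−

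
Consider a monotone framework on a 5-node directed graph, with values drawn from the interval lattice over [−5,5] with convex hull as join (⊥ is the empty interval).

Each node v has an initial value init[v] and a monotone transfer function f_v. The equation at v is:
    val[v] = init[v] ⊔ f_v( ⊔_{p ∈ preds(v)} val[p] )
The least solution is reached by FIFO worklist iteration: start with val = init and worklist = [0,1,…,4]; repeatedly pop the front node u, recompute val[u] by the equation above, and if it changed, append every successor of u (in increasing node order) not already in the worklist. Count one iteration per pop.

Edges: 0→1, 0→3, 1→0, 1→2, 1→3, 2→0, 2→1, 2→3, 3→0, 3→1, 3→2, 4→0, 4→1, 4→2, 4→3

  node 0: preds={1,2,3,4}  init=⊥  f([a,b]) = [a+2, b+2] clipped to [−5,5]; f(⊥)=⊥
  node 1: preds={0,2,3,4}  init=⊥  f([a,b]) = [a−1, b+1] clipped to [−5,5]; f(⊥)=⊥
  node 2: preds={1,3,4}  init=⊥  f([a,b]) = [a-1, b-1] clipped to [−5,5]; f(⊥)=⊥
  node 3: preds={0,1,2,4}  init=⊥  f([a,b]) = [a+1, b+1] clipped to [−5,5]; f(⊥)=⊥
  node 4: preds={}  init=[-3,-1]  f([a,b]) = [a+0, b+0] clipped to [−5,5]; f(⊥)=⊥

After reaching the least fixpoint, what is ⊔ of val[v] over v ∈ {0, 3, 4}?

Trace (12 dequeues):
  [1] u=0 | in [-3,-1] | out [-1,1] | prev ⊥ | push {}
  [2] u=1 | in [-3,1] | out [-4,2] | prev ⊥ | push {0}
  [3] u=2 | in [-4,2] | out [-5,1] | prev ⊥ | push {1}
  [4] u=3 | in [-5,2] | out [-4,3] | prev ⊥ | push {2}
  [5] u=4 | in ⊥ | out [-3,-1] | ==
  [6] u=0 | in [-5,3] | out [-3,5] | prev [-1,1] | push {3}
  [7] u=1 | in [-5,5] | out [-5,5] | prev [-4,2] | push {0}
  [8] u=2 | in [-5,5] | out [-5,4] | prev [-5,1] | push {1}
  [9] u=3 | in [-5,5] | out [-4,5] | prev [-4,3] | push {2}
  [10] u=0 | in [-5,5] | out [-3,5] | ==
  [11] u=1 | in [-5,5] | out [-5,5] | ==
  [12] u=2 | in [-5,5] | out [-5,4] | ==

Converged values:
  [0] [-3,5]
  [1] [-5,5]
  [2] [-5,4]
  [3] [-4,5]
  [4] [-3,-1]

[-4,5]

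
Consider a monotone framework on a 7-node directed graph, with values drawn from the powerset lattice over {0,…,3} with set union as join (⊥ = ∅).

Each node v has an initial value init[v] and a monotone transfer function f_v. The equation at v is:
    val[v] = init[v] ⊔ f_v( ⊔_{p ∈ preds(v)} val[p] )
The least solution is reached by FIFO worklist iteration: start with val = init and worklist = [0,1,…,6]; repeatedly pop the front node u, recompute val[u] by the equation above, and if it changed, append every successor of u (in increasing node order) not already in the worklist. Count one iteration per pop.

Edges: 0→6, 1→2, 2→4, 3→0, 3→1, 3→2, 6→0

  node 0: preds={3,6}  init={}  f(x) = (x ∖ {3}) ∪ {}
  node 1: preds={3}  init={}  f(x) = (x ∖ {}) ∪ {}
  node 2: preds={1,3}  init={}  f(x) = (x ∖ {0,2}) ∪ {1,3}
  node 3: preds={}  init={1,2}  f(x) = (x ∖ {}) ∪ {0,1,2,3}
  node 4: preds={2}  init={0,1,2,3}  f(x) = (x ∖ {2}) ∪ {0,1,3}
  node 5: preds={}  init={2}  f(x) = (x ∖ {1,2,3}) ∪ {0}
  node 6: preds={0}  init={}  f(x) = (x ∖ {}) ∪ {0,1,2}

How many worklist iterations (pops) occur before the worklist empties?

Iteration log — 11 steps:
  step 1. node 0  ⊔preds={1,2}  new={1,2}  old={}  +wl: 
  step 2. node 1  ⊔preds={1,2}  new={1,2}  old={}  +wl: 
  step 3. node 2  ⊔preds={1,2}  new={1,3}  old={}  +wl: 
  step 4. node 3  ⊔preds={}  new={0,1,2,3}  old={1,2}  +wl: 0,1,2
  step 5. node 4  ⊔preds={1,3}  new={0,1,2,3}  stable
  step 6. node 5  ⊔preds={}  new={0,2}  old={2}  +wl: 
  step 7. node 6  ⊔preds={1,2}  new={0,1,2}  old={}  +wl: 
  step 8. node 0  ⊔preds={0,1,2,3}  new={0,1,2}  old={1,2}  +wl: 6
  step 9. node 1  ⊔preds={0,1,2,3}  new={0,1,2,3}  old={1,2}  +wl: 
  step 10. node 2  ⊔preds={0,1,2,3}  new={1,3}  stable
  step 11. node 6  ⊔preds={0,1,2}  new={0,1,2}  stable

Least fixpoint reached:
  node 0: {0,1,2}
  node 1: {0,1,2,3}
  node 2: {1,3}
  node 3: {0,1,2,3}
  node 4: {0,1,2,3}
  node 5: {0,2}
  node 6: {0,1,2}

11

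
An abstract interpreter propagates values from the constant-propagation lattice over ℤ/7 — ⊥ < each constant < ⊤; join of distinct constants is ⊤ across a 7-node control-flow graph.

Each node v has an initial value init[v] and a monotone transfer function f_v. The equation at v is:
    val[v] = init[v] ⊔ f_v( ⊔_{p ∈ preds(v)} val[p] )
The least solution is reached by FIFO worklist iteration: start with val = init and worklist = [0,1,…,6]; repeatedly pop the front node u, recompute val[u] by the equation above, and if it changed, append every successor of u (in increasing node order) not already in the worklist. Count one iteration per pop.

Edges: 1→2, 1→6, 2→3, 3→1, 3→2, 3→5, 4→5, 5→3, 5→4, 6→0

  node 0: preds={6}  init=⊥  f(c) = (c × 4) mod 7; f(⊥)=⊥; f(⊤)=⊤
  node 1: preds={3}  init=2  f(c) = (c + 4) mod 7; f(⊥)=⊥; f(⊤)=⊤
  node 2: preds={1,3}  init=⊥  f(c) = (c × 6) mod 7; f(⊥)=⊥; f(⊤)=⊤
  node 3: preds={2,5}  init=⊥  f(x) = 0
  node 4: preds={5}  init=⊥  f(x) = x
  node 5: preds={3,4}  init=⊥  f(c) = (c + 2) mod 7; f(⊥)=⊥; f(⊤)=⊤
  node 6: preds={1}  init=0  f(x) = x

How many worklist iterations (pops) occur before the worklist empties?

17

Iteration log — 17 steps:
  step 1. node 0  ⊔preds=0  new=0  old=⊥  +wl: 
  step 2. node 1  ⊔preds=⊥  new=2  stable
  step 3. node 2  ⊔preds=2  new=5  old=⊥  +wl: 
  step 4. node 3  ⊔preds=5  new=0  old=⊥  +wl: 1,2
  step 5. node 4  ⊔preds=⊥  new=⊥  stable
  step 6. node 5  ⊔preds=0  new=2  old=⊥  +wl: 3,4
  step 7. node 6  ⊔preds=2  new=⊤  old=0  +wl: 0
  step 8. node 1  ⊔preds=0  new=⊤  old=2  +wl: 6
  step 9. node 2  ⊔preds=⊤  new=⊤  old=5  +wl: 
  step 10. node 3  ⊔preds=⊤  new=0  stable
  step 11. node 4  ⊔preds=2  new=2  old=⊥  +wl: 5
  step 12. node 0  ⊔preds=⊤  new=⊤  old=0  +wl: 
  step 13. node 6  ⊔preds=⊤  new=⊤  stable
  step 14. node 5  ⊔preds=⊤  new=⊤  old=2  +wl: 3,4
  step 15. node 3  ⊔preds=⊤  new=0  stable
  step 16. node 4  ⊔preds=⊤  new=⊤  old=2  +wl: 5
  step 17. node 5  ⊔preds=⊤  new=⊤  stable

Least fixpoint reached:
  node 0: ⊤
  node 1: ⊤
  node 2: ⊤
  node 3: 0
  node 4: ⊤
  node 5: ⊤
  node 6: ⊤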